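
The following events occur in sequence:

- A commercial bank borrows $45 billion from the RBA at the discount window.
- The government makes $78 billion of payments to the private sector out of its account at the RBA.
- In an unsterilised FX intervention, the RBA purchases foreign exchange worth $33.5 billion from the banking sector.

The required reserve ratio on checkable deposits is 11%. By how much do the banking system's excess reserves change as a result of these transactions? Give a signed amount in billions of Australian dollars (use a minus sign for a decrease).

+$147.92 billion

Discount-window loan $45 billion: reserves +$45B, deposits 0.
Government spending $78 billion: reserves +$78B, deposits +$78B.
FX purchase $33.5 billion: reserves +$33.5B, deposits 0.
Totals: Δreserves = +$156.5B, Δdeposits = +$78B.
Δrequired reserves = 11% × +$78B = +$8.58B.
Δexcess reserves = Δreserves − Δrequired = +$156.5B − (+$8.58B) = +$147.92 billion.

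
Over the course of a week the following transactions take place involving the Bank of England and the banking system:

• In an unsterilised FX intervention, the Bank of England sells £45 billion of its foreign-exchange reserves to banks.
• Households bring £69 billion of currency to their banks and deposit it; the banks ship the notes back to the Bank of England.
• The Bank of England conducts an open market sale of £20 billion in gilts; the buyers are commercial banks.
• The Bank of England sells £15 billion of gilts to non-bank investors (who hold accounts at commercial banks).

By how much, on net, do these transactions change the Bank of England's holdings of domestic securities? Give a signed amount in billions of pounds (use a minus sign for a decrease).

Bank of England balance sheet:
  Assets:      Securities −£35B, Foreign assets −£45B
  Liabilities: Bank reserves −£11B, Currency in circulation −£69B
Commercial banking system:
  Assets:      Reserves at CB −£11B, Securities +£20B, Foreign assets +£45B
  Liabilities: Checkable deposits +£54B
So the change in the Bank of England's holdings of domestic securities is -£35 billion.

-£35 billion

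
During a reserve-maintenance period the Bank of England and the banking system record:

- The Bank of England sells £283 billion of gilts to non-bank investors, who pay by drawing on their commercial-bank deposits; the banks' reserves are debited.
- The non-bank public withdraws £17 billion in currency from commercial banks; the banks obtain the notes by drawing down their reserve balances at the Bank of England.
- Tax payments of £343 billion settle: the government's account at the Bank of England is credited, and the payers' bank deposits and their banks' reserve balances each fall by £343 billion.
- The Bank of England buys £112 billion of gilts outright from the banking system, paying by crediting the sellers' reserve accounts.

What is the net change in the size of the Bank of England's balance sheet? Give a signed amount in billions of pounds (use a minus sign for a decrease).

Bank of England balance sheet:
  Assets:      Securities −£171B
  Liabilities: Bank reserves −£531B, Currency in circulation +£17B, Government deposits +£343B
Change in total Bank of England assets = -£171 billion.

-£171 billion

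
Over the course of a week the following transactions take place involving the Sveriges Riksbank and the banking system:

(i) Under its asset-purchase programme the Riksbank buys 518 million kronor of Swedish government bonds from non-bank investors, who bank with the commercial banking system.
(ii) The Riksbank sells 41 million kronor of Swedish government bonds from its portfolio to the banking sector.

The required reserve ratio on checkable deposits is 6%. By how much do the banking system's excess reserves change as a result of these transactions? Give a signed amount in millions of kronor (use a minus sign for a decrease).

+445.92 million

Asset purchase (from non-banks) 518 million kronor: reserves +518M, deposits +518M.
OMO sale (to banks) 41 million kronor: reserves −41M, deposits 0.
Totals: Δreserves = +477M, Δdeposits = +518M.
Δrequired reserves = 6% × +518M = +31.08M.
Δexcess reserves = Δreserves − Δrequired = +477M − (+31.08M) = +445.92 million.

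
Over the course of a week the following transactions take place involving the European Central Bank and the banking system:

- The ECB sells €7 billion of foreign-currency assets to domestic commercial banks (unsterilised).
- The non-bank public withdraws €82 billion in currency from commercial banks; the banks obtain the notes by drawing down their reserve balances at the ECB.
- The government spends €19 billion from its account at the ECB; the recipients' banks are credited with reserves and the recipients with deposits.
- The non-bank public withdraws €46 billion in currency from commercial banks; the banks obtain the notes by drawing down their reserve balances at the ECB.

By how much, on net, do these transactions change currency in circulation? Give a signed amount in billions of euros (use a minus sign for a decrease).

FX sale €7 billion: no currency enters or leaves circulation → 0.
Currency withdrawal €82 billion: notes leave the central bank → +€82B.
Government spending €19 billion: no currency enters or leaves circulation → 0.
Currency withdrawal €46 billion: notes leave the central bank → +€46B.
Net: 0 + 82 + 0 + 46 = +€128 billion.

+€128 billion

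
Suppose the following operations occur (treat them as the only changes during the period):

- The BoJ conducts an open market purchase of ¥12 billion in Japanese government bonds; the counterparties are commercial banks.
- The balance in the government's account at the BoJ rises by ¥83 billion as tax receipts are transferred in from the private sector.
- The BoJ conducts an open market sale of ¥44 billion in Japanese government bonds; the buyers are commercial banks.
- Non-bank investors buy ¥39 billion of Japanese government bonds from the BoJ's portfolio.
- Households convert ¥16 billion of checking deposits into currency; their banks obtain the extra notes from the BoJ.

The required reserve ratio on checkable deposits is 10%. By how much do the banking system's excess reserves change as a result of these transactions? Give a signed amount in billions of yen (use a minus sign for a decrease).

-¥156.2 billion

OMO purchase (from banks) ¥12 billion: reserves +¥12B, deposits 0.
Government account inflow ¥83 billion: reserves −¥83B, deposits −¥83B.
OMO sale (to banks) ¥44 billion: reserves −¥44B, deposits 0.
Asset sale (to non-banks) ¥39 billion: reserves −¥39B, deposits −¥39B.
Currency withdrawal ¥16 billion: reserves −¥16B, deposits −¥16B.
Totals: Δreserves = −¥170B, Δdeposits = −¥138B.
Δrequired reserves = 10% × −¥138B = −¥13.8B.
Δexcess reserves = Δreserves − Δrequired = −¥170B − (−¥13.8B) = -¥156.2 billion.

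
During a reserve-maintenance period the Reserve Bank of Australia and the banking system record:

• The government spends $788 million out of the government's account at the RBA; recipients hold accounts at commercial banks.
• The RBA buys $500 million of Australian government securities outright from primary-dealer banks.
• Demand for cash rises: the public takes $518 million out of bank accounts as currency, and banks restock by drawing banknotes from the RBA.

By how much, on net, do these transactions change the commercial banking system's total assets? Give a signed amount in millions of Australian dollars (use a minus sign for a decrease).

+$270 million

RBA balance sheet:
  Assets:      Securities +$500M
  Liabilities: Bank reserves +$770M, Currency in circulation +$518M, Government deposits −$788M
Commercial banking system:
  Assets:      Reserves at CB +$770M, Securities −$500M
  Liabilities: Checkable deposits +$270M
Change in total bank assets = +$270 million.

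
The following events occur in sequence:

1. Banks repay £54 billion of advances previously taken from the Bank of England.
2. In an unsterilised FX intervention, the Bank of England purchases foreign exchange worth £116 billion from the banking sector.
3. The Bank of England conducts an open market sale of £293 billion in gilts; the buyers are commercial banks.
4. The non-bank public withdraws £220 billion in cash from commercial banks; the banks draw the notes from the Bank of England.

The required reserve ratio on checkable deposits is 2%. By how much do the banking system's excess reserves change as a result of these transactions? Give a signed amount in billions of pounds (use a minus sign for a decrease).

-£446.6 billion

Discount-window repayment £54 billion: reserves −£54B, deposits 0.
FX purchase £116 billion: reserves +£116B, deposits 0.
OMO sale (to banks) £293 billion: reserves −£293B, deposits 0.
Currency withdrawal £220 billion: reserves −£220B, deposits −£220B.
Totals: Δreserves = −£451B, Δdeposits = −£220B.
Δrequired reserves = 2% × −£220B = −£4.4B.
Δexcess reserves = Δreserves − Δrequired = −£451B − (−£4.4B) = -£446.6 billion.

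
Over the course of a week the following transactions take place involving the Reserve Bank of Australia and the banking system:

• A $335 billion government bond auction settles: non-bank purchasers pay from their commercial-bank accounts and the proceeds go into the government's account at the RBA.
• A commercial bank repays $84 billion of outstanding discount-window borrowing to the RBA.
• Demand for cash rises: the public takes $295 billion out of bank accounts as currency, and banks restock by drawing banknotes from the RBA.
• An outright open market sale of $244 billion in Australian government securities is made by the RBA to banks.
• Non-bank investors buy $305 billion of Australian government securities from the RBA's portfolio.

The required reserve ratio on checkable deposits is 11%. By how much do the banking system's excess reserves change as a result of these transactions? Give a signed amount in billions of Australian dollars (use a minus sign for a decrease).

Government account inflow $335 billion: reserves −$335B, deposits −$335B.
Discount-window repayment $84 billion: reserves −$84B, deposits 0.
Currency withdrawal $295 billion: reserves −$295B, deposits −$295B.
OMO sale (to banks) $244 billion: reserves −$244B, deposits 0.
Asset sale (to non-banks) $305 billion: reserves −$305B, deposits −$305B.
Totals: Δreserves = −$1263B, Δdeposits = −$935B.
Δrequired reserves = 11% × −$935B = −$102.85B.
Δexcess reserves = Δreserves − Δrequired = −$1263B − (−$102.85B) = -$1160.15 billion.

-$1160.15 billion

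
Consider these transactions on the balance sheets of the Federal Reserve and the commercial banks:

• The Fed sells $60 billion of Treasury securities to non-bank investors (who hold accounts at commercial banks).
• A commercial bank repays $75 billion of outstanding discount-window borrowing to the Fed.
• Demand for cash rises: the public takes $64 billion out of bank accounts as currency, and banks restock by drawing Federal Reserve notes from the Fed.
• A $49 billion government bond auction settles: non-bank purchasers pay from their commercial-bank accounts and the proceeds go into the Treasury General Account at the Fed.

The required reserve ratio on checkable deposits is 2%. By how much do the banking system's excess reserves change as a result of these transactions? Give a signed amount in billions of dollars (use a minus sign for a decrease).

Asset sale (to non-banks) $60 billion: reserves −$60B, deposits −$60B.
Discount-window repayment $75 billion: reserves −$75B, deposits 0.
Currency withdrawal $64 billion: reserves −$64B, deposits −$64B.
Government account inflow $49 billion: reserves −$49B, deposits −$49B.
Totals: Δreserves = −$248B, Δdeposits = −$173B.
Δrequired reserves = 2% × −$173B = −$3.46B.
Δexcess reserves = Δreserves − Δrequired = −$248B − (−$3.46B) = -$244.54 billion.

-$244.54 billion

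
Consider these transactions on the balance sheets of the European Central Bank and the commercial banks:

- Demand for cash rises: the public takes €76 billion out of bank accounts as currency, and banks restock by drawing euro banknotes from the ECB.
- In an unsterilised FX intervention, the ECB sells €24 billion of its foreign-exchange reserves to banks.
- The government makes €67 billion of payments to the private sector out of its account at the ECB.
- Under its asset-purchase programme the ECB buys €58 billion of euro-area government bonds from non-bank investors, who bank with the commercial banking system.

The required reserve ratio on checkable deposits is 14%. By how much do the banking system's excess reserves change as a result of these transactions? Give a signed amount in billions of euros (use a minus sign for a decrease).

+€18.14 billion

Currency withdrawal €76 billion: reserves −€76B, deposits −€76B.
FX sale €24 billion: reserves −€24B, deposits 0.
Government spending €67 billion: reserves +€67B, deposits +€67B.
Asset purchase (from non-banks) €58 billion: reserves +€58B, deposits +€58B.
Totals: Δreserves = +€25B, Δdeposits = +€49B.
Δrequired reserves = 14% × +€49B = +€6.86B.
Δexcess reserves = Δreserves − Δrequired = +€25B − (+€6.86B) = +€18.14 billion.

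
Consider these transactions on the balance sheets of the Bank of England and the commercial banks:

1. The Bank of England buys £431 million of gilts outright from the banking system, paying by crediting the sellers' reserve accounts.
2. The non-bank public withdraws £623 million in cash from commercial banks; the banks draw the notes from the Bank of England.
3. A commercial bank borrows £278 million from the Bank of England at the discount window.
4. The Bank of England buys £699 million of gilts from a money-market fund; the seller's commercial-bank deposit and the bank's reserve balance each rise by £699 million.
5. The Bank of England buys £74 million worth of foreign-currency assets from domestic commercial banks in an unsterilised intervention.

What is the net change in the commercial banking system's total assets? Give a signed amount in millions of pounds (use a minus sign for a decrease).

Bank of England balance sheet:
  Assets:      Securities +£1130M, Loans to banks +£278M, Foreign assets +£74M
  Liabilities: Bank reserves +£859M, Currency in circulation +£623M
Commercial banking system:
  Assets:      Reserves at CB +£859M, Securities −£431M, Foreign assets −£74M
  Liabilities: Checkable deposits +£76M, Borrowings from CB +£278M
Change in total bank assets = +£354 million.

+£354 million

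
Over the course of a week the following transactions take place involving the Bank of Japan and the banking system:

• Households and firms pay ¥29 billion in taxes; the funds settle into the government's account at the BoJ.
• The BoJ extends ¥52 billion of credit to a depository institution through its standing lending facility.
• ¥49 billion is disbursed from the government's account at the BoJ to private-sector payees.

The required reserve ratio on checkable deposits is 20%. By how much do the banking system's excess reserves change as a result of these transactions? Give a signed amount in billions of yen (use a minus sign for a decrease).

+¥68 billion

Government account inflow ¥29 billion: reserves −¥29B, deposits −¥29B.
Discount-window loan ¥52 billion: reserves +¥52B, deposits 0.
Government spending ¥49 billion: reserves +¥49B, deposits +¥49B.
Totals: Δreserves = +¥72B, Δdeposits = +¥20B.
Δrequired reserves = 20% × +¥20B = +¥4B.
Δexcess reserves = Δreserves − Δrequired = +¥72B − (+¥4B) = +¥68 billion.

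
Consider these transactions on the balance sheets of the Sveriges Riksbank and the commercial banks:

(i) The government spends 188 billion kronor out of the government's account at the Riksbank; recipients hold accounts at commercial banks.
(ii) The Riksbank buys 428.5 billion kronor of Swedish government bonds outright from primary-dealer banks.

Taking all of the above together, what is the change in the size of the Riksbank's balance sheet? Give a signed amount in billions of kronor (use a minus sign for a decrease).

+428.5 billion

Riksbank balance sheet:
  Assets:      Securities +428.5B
  Liabilities: Bank reserves +616.5B, Government deposits −188B
Commercial banking system:
  Assets:      Reserves at CB +616.5B, Securities −428.5B
  Liabilities: Checkable deposits +188B
Change in total Riksbank assets = +428.5 billion.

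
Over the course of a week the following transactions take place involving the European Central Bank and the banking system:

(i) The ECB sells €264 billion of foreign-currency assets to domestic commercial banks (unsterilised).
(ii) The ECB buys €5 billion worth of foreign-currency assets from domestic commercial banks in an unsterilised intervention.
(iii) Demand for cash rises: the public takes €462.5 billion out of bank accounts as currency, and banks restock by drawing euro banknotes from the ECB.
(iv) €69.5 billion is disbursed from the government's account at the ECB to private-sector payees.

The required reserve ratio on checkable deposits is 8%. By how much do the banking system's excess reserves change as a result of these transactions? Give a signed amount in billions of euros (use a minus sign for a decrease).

-€620.56 billion

FX sale €264 billion: reserves −€264B, deposits 0.
FX purchase €5 billion: reserves +€5B, deposits 0.
Currency withdrawal €462.5 billion: reserves −€462.5B, deposits −€462.5B.
Government spending €69.5 billion: reserves +€69.5B, deposits +€69.5B.
Totals: Δreserves = −€652B, Δdeposits = −€393B.
Δrequired reserves = 8% × −€393B = −€31.44B.
Δexcess reserves = Δreserves − Δrequired = −€652B − (−€31.44B) = -€620.56 billion.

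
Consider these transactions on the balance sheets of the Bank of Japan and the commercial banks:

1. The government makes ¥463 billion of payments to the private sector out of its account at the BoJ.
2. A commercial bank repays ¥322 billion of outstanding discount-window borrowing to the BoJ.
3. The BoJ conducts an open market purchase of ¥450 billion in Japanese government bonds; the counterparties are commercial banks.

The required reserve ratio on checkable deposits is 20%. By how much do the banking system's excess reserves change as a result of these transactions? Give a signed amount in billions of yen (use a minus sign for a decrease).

+¥498.4 billion

Government spending ¥463 billion: reserves +¥463B, deposits +¥463B.
Discount-window repayment ¥322 billion: reserves −¥322B, deposits 0.
OMO purchase (from banks) ¥450 billion: reserves +¥450B, deposits 0.
Totals: Δreserves = +¥591B, Δdeposits = +¥463B.
Δrequired reserves = 20% × +¥463B = +¥92.6B.
Δexcess reserves = Δreserves − Δrequired = +¥591B − (+¥92.6B) = +¥498.4 billion.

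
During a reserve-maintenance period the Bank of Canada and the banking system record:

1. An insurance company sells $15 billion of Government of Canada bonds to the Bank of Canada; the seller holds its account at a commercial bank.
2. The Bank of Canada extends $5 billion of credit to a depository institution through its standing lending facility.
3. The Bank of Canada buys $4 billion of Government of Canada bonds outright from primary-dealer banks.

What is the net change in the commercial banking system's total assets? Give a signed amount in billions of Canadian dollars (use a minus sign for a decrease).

+$20 billion

Asset purchase (from non-banks) $15 billion: bank balance sheets expand → +$15B.
Discount-window loan $5 billion: bank balance sheets expand → +$5B.
OMO purchase (from banks) $4 billion: just an asset swap on bank balance sheets → 0.
Net: 15 + 5 + 0 = +$20 billion.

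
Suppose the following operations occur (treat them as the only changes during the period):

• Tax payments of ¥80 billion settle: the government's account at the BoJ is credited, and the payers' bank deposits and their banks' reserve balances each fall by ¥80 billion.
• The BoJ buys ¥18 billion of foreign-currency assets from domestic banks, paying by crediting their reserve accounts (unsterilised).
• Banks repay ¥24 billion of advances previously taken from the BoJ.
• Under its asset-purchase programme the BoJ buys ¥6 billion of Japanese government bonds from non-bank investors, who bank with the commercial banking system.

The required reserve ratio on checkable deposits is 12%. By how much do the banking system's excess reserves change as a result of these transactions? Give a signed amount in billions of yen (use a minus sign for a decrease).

Government account inflow ¥80 billion: reserves −¥80B, deposits −¥80B.
FX purchase ¥18 billion: reserves +¥18B, deposits 0.
Discount-window repayment ¥24 billion: reserves −¥24B, deposits 0.
Asset purchase (from non-banks) ¥6 billion: reserves +¥6B, deposits +¥6B.
Totals: Δreserves = −¥80B, Δdeposits = −¥74B.
Δrequired reserves = 12% × −¥74B = −¥8.88B.
Δexcess reserves = Δreserves − Δrequired = −¥80B − (−¥8.88B) = -¥71.12 billion.

-¥71.12 billion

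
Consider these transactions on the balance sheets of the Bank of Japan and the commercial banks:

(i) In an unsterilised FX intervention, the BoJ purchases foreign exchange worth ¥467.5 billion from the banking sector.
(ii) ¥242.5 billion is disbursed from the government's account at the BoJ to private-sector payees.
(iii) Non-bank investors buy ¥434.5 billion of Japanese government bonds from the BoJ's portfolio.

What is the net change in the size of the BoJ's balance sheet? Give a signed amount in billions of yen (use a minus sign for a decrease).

+¥33 billion

BoJ balance sheet:
  Assets:      Securities −¥434.5B, Foreign assets +¥467.5B
  Liabilities: Bank reserves +¥275.5B, Government deposits −¥242.5B
Change in total BoJ assets = +¥33 billion.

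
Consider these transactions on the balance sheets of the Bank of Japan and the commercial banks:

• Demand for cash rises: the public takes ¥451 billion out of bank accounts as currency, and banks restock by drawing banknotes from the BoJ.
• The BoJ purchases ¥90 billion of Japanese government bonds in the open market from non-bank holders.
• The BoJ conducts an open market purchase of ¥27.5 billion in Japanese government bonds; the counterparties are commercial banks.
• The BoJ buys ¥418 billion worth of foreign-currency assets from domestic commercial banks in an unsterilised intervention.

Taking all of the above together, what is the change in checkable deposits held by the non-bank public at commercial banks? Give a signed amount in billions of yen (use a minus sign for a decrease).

Currency withdrawal ¥451 billion: non-bank counterparties' bank balances fall → −¥451B.
Asset purchase (from non-banks) ¥90 billion: non-bank counterparties' bank balances rise → +¥90B.
OMO purchase (from banks) ¥27.5 billion: the counterparty is a bank, so public deposits are unchanged → 0.
FX purchase ¥418 billion: the counterparty is a bank, so public deposits are unchanged → 0.
Net: −451 + 90 + 0 + 0 = -¥361 billion.

-¥361 billion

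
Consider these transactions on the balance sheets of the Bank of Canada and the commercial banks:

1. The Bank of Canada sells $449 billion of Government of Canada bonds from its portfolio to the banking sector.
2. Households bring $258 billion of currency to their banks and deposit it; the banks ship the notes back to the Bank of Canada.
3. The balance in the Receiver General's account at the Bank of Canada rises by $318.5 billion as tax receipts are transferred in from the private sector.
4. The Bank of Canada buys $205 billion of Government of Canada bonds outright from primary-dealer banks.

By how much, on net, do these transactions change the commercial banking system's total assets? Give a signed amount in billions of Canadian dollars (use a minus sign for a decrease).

-$60.5 billion

Bank of Canada balance sheet:
  Assets:      Securities −$244B
  Liabilities: Bank reserves −$304.5B, Currency in circulation −$258B, Government deposits +$318.5B
Commercial banking system:
  Assets:      Reserves at CB −$304.5B, Securities +$244B
  Liabilities: Checkable deposits −$60.5B
Change in total bank assets = -$60.5 billion.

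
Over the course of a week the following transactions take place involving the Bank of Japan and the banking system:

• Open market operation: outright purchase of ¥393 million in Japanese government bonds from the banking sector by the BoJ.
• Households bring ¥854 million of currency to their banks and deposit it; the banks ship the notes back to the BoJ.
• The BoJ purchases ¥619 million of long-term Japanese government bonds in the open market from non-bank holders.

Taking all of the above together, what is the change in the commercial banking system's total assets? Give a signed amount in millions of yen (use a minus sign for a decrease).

BoJ balance sheet:
  Assets:      Securities +¥1012M
  Liabilities: Bank reserves +¥1866M, Currency in circulation −¥854M
Commercial banking system:
  Assets:      Reserves at CB +¥1866M, Securities −¥393M
  Liabilities: Checkable deposits +¥1473M
Change in total bank assets = +¥1473 million.

+¥1473 million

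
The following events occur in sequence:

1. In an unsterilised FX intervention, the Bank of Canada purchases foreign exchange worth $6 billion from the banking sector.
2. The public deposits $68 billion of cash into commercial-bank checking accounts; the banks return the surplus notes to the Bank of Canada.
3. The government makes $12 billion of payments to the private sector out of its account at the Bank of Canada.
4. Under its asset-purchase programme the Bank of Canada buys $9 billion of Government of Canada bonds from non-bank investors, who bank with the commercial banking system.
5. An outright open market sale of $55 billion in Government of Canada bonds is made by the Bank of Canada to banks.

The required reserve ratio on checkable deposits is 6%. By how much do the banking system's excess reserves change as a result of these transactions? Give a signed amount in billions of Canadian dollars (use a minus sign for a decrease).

+$34.66 billion

FX purchase $6 billion: reserves +$6B, deposits 0.
Currency deposit $68 billion: reserves +$68B, deposits +$68B.
Government spending $12 billion: reserves +$12B, deposits +$12B.
Asset purchase (from non-banks) $9 billion: reserves +$9B, deposits +$9B.
OMO sale (to banks) $55 billion: reserves −$55B, deposits 0.
Totals: Δreserves = +$40B, Δdeposits = +$89B.
Δrequired reserves = 6% × +$89B = +$5.34B.
Δexcess reserves = Δreserves − Δrequired = +$40B − (+$5.34B) = +$34.66 billion.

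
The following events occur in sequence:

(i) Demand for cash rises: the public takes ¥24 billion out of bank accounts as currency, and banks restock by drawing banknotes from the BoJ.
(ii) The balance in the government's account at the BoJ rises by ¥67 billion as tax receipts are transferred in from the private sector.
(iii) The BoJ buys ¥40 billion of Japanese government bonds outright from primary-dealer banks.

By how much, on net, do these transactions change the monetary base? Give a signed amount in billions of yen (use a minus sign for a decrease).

-¥27 billion

Currency withdrawal ¥24 billion: just a shift between currency and reserves — both are base money → 0.
Government account inflow ¥67 billion: reserves shift to a non-base liability → −¥67B.
OMO purchase (from banks) ¥40 billion: BoJ balance sheet expands → +¥40B.
Net: 0 − 67 + 40 = -¥27 billion.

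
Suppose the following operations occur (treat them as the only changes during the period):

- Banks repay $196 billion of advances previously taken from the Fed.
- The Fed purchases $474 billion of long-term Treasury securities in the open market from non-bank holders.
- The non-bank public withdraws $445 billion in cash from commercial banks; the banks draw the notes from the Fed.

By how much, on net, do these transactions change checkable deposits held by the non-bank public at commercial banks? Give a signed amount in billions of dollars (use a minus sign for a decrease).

Discount-window repayment $196 billion: the counterparty is a bank, so public deposits are unchanged → 0.
Asset purchase (from non-banks) $474 billion: non-bank counterparties' bank balances rise → +$474B.
Currency withdrawal $445 billion: non-bank counterparties' bank balances fall → −$445B.
Net: 0 + 474 − 445 = +$29 billion.

+$29 billion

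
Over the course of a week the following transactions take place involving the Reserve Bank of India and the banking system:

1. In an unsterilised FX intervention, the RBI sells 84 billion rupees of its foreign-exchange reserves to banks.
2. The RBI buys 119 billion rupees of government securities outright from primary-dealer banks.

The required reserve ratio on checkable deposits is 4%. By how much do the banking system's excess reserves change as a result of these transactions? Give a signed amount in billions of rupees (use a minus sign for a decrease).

+35 billion

FX sale 84 billion rupees: reserves −84B, deposits 0.
OMO purchase (from banks) 119 billion rupees: reserves +119B, deposits 0.
Totals: Δreserves = +35B, Δdeposits = 0.
Δrequired reserves = 4% × 0 = 0.
Δexcess reserves = Δreserves − Δrequired = +35B − (0) = +35 billion.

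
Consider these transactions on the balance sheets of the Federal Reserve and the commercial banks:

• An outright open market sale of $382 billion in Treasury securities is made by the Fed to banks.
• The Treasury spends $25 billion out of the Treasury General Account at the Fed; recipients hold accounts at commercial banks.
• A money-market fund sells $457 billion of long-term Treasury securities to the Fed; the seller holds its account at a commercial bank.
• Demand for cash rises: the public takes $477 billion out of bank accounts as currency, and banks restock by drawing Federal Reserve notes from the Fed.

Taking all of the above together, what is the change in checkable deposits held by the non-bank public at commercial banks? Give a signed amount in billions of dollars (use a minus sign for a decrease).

Fed balance sheet:
  Assets:      Securities +$75B
  Liabilities: Bank reserves −$377B, Currency in circulation +$477B, Government deposits −$25B
Commercial banking system:
  Assets:      Reserves at CB −$377B, Securities +$382B
  Liabilities: Checkable deposits +$5B
So the change in checkable deposits held by the non-bank public at commercial banks is +$5 billion.

+$5 billion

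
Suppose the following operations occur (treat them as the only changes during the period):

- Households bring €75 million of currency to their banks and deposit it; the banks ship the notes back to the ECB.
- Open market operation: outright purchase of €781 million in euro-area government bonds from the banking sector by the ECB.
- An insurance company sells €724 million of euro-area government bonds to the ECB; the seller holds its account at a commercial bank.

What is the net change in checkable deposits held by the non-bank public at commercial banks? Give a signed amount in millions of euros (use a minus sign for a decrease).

+€799 million

Currency deposit €75 million: non-bank counterparties' bank balances rise → +€75M.
OMO purchase (from banks) €781 million: the counterparty is a bank, so public deposits are unchanged → 0.
Asset purchase (from non-banks) €724 million: non-bank counterparties' bank balances rise → +€724M.
Net: 75 + 0 + 724 = +€799 million.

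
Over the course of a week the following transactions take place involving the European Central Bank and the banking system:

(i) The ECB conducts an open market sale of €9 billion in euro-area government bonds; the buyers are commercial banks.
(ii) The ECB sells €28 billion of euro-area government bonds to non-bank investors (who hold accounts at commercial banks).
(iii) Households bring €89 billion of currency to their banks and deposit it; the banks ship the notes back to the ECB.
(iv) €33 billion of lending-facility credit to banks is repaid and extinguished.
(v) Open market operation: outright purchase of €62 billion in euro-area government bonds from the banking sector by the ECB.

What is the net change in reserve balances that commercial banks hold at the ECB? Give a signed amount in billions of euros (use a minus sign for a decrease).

OMO sale (to banks) €9 billion: the buying banks pay out of their reserve balances → −€9B.
Asset sale (to non-banks) €28 billion: the non-bank buyers' banks settle from reserves → −€28B.
Currency deposit €89 billion: returned notes are swapped for reserve credit → +€89B.
Discount-window repayment €33 billion: repayment is debited from reserves → −€33B.
OMO purchase (from banks) €62 billion: the ECB pays by crediting reserve accounts → +€62B.
Net: −9 − 28 + 89 − 33 + 62 = +€81 billion.

+€81 billion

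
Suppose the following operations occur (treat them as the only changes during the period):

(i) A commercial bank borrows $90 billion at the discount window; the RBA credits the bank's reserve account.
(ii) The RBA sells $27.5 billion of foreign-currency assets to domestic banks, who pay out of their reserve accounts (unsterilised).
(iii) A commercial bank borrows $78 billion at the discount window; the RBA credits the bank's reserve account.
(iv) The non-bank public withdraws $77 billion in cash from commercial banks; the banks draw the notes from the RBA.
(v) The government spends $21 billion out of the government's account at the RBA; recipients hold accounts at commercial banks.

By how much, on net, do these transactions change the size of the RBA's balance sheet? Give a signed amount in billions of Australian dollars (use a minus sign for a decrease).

+$140.5 billion

Discount-window loan $90 billion: an RBA asset is acquired → +$90B.
FX sale $27.5 billion: an RBA asset is shed → −$27.5B.
Discount-window loan $78 billion: an RBA asset is acquired → +$78B.
Currency withdrawal $77 billion: only the composition of liabilities changes → 0.
Government spending $21 billion: only the composition of liabilities changes → 0.
Net: 90 − 27.5 + 78 + 0 + 0 = +$140.5 billion.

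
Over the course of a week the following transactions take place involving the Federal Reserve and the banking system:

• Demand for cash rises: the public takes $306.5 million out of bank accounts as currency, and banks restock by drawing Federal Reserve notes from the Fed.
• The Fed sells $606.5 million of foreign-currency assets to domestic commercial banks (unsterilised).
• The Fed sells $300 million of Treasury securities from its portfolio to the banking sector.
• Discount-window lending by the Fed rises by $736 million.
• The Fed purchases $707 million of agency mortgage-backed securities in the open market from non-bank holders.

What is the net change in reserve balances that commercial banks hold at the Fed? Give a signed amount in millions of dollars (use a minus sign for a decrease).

Currency withdrawal $306.5 million: banks swap reserves for currency → −$306.5M.
FX sale $606.5 million: the buying banks pay out of their reserve balances → −$606.5M.
OMO sale (to banks) $300 million: the buying banks pay out of their reserve balances → −$300M.
Discount-window loan $736 million: the loan is credited to the bank's reserve account → +$736M.
Asset purchase (from non-banks) $707 million: the Fed pays by crediting reserve accounts → +$707M.
Net: −306.5 − 606.5 − 300 + 736 + 707 = +$230 million.

+$230 million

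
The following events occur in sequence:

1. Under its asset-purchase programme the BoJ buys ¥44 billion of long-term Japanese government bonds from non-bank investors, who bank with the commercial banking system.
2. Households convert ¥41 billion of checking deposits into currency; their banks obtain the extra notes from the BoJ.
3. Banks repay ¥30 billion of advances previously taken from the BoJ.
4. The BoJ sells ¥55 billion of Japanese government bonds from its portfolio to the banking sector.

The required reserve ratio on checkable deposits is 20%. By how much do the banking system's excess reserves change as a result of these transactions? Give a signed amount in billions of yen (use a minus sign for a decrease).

-¥82.6 billion

Asset purchase (from non-banks) ¥44 billion: reserves +¥44B, deposits +¥44B.
Currency withdrawal ¥41 billion: reserves −¥41B, deposits −¥41B.
Discount-window repayment ¥30 billion: reserves −¥30B, deposits 0.
OMO sale (to banks) ¥55 billion: reserves −¥55B, deposits 0.
Totals: Δreserves = −¥82B, Δdeposits = +¥3B.
Δrequired reserves = 20% × +¥3B = +¥0.6B.
Δexcess reserves = Δreserves − Δrequired = −¥82B − (+¥0.6B) = -¥82.6 billion.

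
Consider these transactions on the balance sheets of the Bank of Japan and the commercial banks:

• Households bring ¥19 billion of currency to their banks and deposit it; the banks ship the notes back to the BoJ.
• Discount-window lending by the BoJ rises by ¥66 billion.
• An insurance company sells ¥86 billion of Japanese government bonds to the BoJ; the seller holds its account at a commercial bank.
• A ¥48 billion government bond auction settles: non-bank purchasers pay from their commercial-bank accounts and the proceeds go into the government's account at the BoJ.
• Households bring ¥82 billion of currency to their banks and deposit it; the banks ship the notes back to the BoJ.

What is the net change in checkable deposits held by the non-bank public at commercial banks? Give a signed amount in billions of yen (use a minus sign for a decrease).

BoJ balance sheet:
  Assets:      Securities +¥86B, Loans to banks +¥66B
  Liabilities: Bank reserves +¥205B, Currency in circulation −¥101B, Government deposits +¥48B
Commercial banking system:
  Assets:      Reserves at CB +¥205B
  Liabilities: Checkable deposits +¥139B, Borrowings from CB +¥66B
So the change in checkable deposits held by the non-bank public at commercial banks is +¥139 billion.

+¥139 billion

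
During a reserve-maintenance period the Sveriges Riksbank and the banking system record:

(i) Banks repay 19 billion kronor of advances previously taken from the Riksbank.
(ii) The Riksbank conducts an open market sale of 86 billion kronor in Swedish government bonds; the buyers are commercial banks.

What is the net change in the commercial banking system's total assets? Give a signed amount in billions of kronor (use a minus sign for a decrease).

Discount-window repayment 19 billion kronor: bank balance sheets shrink → −19B.
OMO sale (to banks) 86 billion kronor: just an asset swap on bank balance sheets → 0.
Net: −19 + 0 = -19 billion.

-19 billion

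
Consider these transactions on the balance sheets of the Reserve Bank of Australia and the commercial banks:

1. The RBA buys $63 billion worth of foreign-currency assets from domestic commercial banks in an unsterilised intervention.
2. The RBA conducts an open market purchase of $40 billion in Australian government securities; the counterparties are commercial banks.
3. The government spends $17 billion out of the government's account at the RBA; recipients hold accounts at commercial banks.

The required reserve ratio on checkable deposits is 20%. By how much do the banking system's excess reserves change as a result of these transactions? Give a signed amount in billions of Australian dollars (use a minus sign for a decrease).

+$116.6 billion

FX purchase $63 billion: reserves +$63B, deposits 0.
OMO purchase (from banks) $40 billion: reserves +$40B, deposits 0.
Government spending $17 billion: reserves +$17B, deposits +$17B.
Totals: Δreserves = +$120B, Δdeposits = +$17B.
Δrequired reserves = 20% × +$17B = +$3.4B.
Δexcess reserves = Δreserves − Δrequired = +$120B − (+$3.4B) = +$116.6 billion.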